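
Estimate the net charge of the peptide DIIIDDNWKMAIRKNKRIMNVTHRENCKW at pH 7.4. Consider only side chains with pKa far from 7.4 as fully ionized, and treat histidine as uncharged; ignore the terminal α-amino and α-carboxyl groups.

Near pH 7.4, K and R contribute +1 each, D and E contribute −1 each, and every other side chain (His included, as stated) is uncharged.
Positive (K, R): K9, R13, K14, K16, R17, R24, K28 → +7.
Negative (D, E): D1, D5, D6, E25 → −4.
Net charge = (+7) + (−4) = +3.

+3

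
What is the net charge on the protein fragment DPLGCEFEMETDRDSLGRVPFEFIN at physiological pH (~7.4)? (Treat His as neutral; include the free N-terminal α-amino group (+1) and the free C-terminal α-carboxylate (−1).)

At pH ~7.4 the Lys and Arg side chains are protonated (+1), the Asp and Glu side chains are deprotonated (−1), and with His taken as neutral all other side chains carry no charge.
Positive (K, R): R13, R18 → +2.
Negative (D, E): D1, E6, E8, E10, D12, D14, E22 → −7.
The N-terminus (+1) and C-terminus (−1) cancel.
Net charge = (+2) + (−7) = −5.

-5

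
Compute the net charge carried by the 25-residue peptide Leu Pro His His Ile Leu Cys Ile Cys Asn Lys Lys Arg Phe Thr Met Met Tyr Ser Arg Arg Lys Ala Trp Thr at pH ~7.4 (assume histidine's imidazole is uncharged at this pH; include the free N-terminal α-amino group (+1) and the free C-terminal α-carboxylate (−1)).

At pH ~7.4 the Lys and Arg side chains are protonated (+1), the Asp and Glu side chains are deprotonated (−1), and with His taken as neutral all other side chains carry no charge.
Positive (K, R): Lys11, Lys12, Arg13, Arg20, Arg21, Lys22 → +6.
Negative (D, E): none → −0.
The N-terminus (+1) and C-terminus (−1) cancel.
Net charge = (+6) + (−0) = +6.

+6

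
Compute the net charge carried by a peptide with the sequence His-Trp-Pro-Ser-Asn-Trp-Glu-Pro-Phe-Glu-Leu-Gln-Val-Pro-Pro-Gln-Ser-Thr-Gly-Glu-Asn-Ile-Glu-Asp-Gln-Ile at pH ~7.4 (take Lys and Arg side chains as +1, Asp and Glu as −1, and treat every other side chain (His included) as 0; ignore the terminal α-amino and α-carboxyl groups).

-5

Positive (K, R): none → +0.
Negative (D, E): Glu7, Glu10, Glu20, Glu23, Asp24 → −5.
Net charge = (+0) + (−5) = −5.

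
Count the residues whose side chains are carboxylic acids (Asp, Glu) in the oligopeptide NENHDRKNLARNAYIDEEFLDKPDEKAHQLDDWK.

10

Matching residues: E2, D5, D16, E17, E18, D21, D24, E25, D31, D32.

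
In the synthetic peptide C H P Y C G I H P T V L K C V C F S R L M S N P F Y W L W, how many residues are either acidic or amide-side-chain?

Acidic: D, E. Amide-side-chain: N, Q.
Acidic residues here: none (0).
Amide-side-chain residues here: N23 (1).
The two groups share no amino acid, so total = 0 + 1 = 1.

1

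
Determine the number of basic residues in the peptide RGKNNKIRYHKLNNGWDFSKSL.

7

Lysine (K), arginine (R), and histidine (H) have basic, nitrogen-containing side chains.
Matching residues: R1, K3, K6, R8, H10, K11, K20.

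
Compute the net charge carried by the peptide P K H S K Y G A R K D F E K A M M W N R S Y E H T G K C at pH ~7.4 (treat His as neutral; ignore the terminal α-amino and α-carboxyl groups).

+4

The side chains ionized at physiological pH are Lys/Arg (+1) and Asp/Glu (−1); with His treated as neutral, nothing else contributes.
Positive (K, R): K2, K5, R9, K10, K14, R20, K27 → +7.
Negative (D, E): D11, E13, E23 → −3.
Net charge = (+7) + (−3) = +4.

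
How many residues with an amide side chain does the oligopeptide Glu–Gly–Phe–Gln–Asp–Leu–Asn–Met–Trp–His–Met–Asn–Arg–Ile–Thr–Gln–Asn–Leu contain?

5

Only N (asparagine) and Q (glutamine) carry a side-chain carboxamide.
Matching residues: Gln4, Asn7, Asn12, Gln16, Asn17.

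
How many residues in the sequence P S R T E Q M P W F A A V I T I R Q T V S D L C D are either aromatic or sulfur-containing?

4

Aromatic: F, W, Y. Sulfur-containing: C, M.
Aromatic residues here: W9, F10 (2).
Sulfur-containing residues here: M7, C24 (2).
The two groups share no amino acid, so total = 2 + 2 = 4.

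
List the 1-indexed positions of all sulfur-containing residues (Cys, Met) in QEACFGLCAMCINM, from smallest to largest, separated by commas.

Matching residues: C4, C8, M10, C11, M14.

4, 8, 10, 11, 14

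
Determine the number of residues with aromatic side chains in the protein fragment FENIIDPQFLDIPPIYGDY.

Phenylalanine (F), tryptophan (W), and tyrosine (Y) have aromatic ring side chains.
Matching residues: F1, F9, Y16, Y19.

4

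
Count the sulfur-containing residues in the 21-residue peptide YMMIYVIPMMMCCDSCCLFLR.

Only Cys (C) and Met (M) have a sulfur atom in the side chain.
Matching residues: M2, M3, M9, M10, M11, C12, C13, C16, C17.

9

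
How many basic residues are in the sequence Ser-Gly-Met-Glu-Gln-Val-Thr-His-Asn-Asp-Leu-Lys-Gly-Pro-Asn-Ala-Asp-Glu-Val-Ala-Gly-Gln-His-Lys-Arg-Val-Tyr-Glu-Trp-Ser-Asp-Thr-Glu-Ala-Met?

The basic amino acids are Lys (K), Arg (R), and His (H).
Matching residues: His8, Lys12, His23, Lys24, Arg25.

5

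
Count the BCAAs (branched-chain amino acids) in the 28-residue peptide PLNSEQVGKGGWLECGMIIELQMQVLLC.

9

The BCAAs are Val, Leu, and Ile — aliphatic side chains with a branch point.
Matching residues: L2, V7, L13, I18, I19, L21, V25, L26, L27.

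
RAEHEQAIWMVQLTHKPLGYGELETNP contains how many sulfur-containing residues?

1

The sulfur-bearing residues are cysteine (–SH) and methionine (–S–CH₃).
Matching residues: M10.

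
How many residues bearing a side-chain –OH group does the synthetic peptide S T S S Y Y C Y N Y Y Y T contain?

The –OH-bearing residues are Ser, Thr (aliphatic alcohols), and Tyr (phenol).
Matching residues: S1, T2, S3, S4, Y5, Y6, Y8, Y10, Y11, Y12, T13.

11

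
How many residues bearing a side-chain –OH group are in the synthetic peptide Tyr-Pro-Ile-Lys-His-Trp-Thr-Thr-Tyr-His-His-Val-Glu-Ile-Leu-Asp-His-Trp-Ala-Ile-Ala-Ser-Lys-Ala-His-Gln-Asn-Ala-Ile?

S, T, and Y are the three residues with a side-chain hydroxyl.
Matching residues: Tyr1, Thr7, Thr8, Tyr9, Ser22.

5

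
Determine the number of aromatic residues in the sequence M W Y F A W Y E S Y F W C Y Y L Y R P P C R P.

11

The aromatic amino acids are Phe (F, benzyl), Trp (W, indole), and Tyr (Y, phenol).
Matching residues: W2, Y3, F4, W6, Y7, Y10, F11, W12, Y14, Y15, Y17.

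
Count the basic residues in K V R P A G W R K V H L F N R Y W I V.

Lysine (K), arginine (R), and histidine (H) have basic, nitrogen-containing side chains.
Matching residues: K1, R3, R8, K9, H11, R15.

6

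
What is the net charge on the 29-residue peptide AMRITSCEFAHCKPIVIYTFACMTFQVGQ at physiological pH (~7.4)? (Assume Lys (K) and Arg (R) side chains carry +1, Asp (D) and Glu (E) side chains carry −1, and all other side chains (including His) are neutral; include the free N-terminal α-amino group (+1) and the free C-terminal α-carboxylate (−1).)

Positive (K, R): R3, K13 → +2.
Negative (D, E): E8 → −1.
The N-terminus (+1) and C-terminus (−1) cancel.
Net charge = (+2) + (−1) = +1.

+1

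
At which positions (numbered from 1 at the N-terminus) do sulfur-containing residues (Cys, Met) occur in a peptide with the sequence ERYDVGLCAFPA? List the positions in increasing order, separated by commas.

8

Matching residues: C8.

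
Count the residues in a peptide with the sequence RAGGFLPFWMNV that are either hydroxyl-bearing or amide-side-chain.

1

Hydroxyl-bearing: S, T, Y. Amide-side-chain: N, Q.
Hydroxyl-bearing residues here: none (0).
Amide-side-chain residues here: N11 (1).
The two groups share no amino acid, so total = 0 + 1 = 1.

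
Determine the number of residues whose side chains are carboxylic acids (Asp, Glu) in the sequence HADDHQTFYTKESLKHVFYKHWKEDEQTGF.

6

Matching residues: D3, D4, E12, E24, D25, E26.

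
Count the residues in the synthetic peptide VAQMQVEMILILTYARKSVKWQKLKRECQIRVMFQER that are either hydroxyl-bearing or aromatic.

Hydroxyl-bearing: S, T, Y. Aromatic: F, W, Y.
Hydroxyl-bearing residues here: T13, Y14, S18 (3).
Aromatic residues here: Y14, W21, F34 (3).
Y is in both groups, so the 1 Y residue must not be double-counted.
Total = 3 + 3 − 1 = 5.

5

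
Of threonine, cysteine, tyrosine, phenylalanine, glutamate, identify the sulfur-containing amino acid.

The sulfur-bearing residues are cysteine (–SH) and methionine (–S–CH₃).
Of the listed options, only cysteine belongs to this group.

cysteine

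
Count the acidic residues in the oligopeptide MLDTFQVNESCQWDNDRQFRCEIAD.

Only D (aspartate) and E (glutamate) carry a side-chain carboxylic acid.
Matching residues: D3, E9, D14, D16, E22, D25.

6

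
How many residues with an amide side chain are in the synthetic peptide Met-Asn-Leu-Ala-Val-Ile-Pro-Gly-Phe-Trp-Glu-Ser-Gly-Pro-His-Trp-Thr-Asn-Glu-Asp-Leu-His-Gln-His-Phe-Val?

Asparagine (N) and glutamine (Q) have uncharged amide side chains.
Matching residues: Asn2, Asn18, Gln23.

3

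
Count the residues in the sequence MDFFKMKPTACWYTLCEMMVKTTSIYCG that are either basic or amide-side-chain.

Basic: H, K, R. Amide-side-chain: N, Q.
Basic residues here: K5, K7, K21 (3).
Amide-side-chain residues here: none (0).
The two groups share no amino acid, so total = 3 + 0 = 3.

3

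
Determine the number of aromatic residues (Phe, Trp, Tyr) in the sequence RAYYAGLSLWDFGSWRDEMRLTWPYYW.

Matching residues: Y3, Y4, W10, F12, W15, W23, Y25, Y26, W27.

9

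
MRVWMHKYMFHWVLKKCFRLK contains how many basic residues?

8

The basic amino acids are Lys (K), Arg (R), and His (H).
Matching residues: R2, H6, K7, H11, K15, K16, R19, K21.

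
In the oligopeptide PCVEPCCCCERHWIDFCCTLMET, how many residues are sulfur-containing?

8

Only Cys (C) and Met (M) have a sulfur atom in the side chain.
Matching residues: C2, C6, C7, C8, C9, C17, C18, M21.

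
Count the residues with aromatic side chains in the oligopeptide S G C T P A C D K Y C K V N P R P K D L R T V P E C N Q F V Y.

F, W, and Y each carry an aromatic ring on the side chain.
Matching residues: Y10, F29, Y31.

3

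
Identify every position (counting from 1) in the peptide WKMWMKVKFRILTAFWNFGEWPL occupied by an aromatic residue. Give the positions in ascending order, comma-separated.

1, 4, 9, 15, 16, 18, 21

Matching residues: W1, W4, F9, F15, W16, F18, W21.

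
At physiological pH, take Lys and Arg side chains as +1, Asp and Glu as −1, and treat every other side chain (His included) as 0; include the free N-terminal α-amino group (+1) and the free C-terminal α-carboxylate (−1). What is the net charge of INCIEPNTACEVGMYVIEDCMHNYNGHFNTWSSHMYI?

Positive (K, R): none → +0.
Negative (D, E): E5, E11, E18, D19 → −4.
The N-terminus (+1) and C-terminus (−1) cancel.
Net charge = (+0) + (−4) = −4.

-4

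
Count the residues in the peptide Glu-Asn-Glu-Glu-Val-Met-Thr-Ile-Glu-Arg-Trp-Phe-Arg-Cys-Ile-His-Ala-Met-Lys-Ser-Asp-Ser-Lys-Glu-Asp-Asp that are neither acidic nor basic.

13

Acidic: D, E. Basic: K, R, H. All other residues are neither.
Matching residues: Asn2, Val5, Met6, Thr7, Ile8, Trp11, Phe12, Cys14, Ile15, Ala17, Met18, Ser20, Ser22.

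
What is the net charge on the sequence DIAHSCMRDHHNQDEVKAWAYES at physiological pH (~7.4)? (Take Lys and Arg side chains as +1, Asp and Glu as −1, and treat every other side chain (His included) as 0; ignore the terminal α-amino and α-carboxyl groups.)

-3

Positive (K, R): R8, K17 → +2.
Negative (D, E): D1, D9, D14, E15, E22 → −5.
Net charge = (+2) + (−5) = −3.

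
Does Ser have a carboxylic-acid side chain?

No

Aspartate (D) and glutamate (E) have carboxylic-acid side chains and are the acidic amino acids.
Serine is not in this group.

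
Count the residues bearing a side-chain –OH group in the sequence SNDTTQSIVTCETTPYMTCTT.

11

S, T, and Y are the three residues with a side-chain hydroxyl.
Matching residues: S1, T4, T5, S7, T10, T13, T14, Y16, T18, T20, T21.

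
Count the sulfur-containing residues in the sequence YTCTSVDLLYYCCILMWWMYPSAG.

5

Cysteine (C, thiol) and methionine (M, thioether) are the two sulfur-containing amino acids.
Matching residues: C3, C12, C13, M16, M19.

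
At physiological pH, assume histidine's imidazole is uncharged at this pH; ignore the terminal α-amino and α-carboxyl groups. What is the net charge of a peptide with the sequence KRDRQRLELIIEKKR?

+4

Near pH 7.4, K and R contribute +1 each, D and E contribute −1 each, and every other side chain (His included, as stated) is uncharged.
Positive (K, R): K1, R2, R4, R6, K13, K14, R15 → +7.
Negative (D, E): D3, E8, E12 → −3.
Net charge = (+7) + (−3) = +4.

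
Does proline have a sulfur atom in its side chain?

The sulfur-bearing residues are cysteine (–SH) and methionine (–S–CH₃).
Proline is not in this group.

No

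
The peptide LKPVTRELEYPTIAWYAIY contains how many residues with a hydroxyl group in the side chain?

The –OH-bearing residues are Ser, Thr (aliphatic alcohols), and Tyr (phenol).
Matching residues: T5, Y10, T12, Y16, Y19.

5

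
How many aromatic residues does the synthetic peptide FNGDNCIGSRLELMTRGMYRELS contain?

2

F, W, and Y each carry an aromatic ring on the side chain.
Matching residues: F1, Y19.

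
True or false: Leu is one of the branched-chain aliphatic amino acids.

True

The BCAAs are Val, Leu, and Ile — aliphatic side chains with a branch point.
Leucine is in this group.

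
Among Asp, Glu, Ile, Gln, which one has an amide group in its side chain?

The amide-side-chain residues are Asn (N) and Gln (Q).
Of the listed options, only Gln belongs to this group.

Gln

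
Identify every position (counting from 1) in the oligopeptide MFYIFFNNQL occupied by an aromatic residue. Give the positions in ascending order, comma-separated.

2, 3, 5, 6

F, W, and Y each carry an aromatic ring on the side chain.
Matching residues: F2, Y3, F5, F6.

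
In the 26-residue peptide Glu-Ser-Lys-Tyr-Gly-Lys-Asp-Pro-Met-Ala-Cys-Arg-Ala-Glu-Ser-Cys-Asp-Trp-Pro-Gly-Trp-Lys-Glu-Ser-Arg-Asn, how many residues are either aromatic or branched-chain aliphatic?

3

Aromatic: F, W, Y. Branched-chain aliphatic: I, L, V.
Aromatic residues here: Tyr4, Trp18, Trp21 (3).
Branched-chain aliphatic residues here: none (0).
The two groups share no amino acid, so total = 3 + 0 = 3.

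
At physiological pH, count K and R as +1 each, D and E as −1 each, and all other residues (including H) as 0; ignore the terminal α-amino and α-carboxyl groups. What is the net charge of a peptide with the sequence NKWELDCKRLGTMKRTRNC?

+4

Positive (K, R): K2, K8, R9, K14, R15, R17 → +6.
Negative (D, E): E4, D6 → −2.
Net charge = (+6) + (−2) = +4.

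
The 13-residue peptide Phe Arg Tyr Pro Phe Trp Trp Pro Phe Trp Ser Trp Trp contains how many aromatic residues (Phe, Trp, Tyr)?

Matching residues: Phe1, Tyr3, Phe5, Trp6, Trp7, Phe9, Trp10, Trp12, Trp13.

9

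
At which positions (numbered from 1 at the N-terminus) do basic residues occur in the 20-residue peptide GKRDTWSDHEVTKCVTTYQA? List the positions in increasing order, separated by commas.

2, 3, 9, 13

K, R, and H are the three residues with basic side chains (ε-amine, guanidinium, and imidazole respectively).
Matching residues: K2, R3, H9, K13.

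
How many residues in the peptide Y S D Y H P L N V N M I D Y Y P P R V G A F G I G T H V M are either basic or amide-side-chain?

Basic: H, K, R. Amide-side-chain: N, Q.
Basic residues here: H5, R18, H27 (3).
Amide-side-chain residues here: N8, N10 (2).
The two groups share no amino acid, so total = 3 + 2 = 5.

5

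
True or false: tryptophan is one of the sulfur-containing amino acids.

False

Cysteine (C, thiol) and methionine (M, thioether) are the two sulfur-containing amino acids.
Tryptophan is not in this group.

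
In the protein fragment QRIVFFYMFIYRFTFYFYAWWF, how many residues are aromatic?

13

F, W, and Y each carry an aromatic ring on the side chain.
Matching residues: F5, F6, Y7, F9, Y11, F13, F15, Y16, F17, Y18, W20, W21, F22.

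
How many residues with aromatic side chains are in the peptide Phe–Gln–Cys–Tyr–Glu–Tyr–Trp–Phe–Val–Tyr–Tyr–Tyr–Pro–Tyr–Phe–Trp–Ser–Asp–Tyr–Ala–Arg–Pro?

F, W, and Y each carry an aromatic ring on the side chain.
Matching residues: Phe1, Tyr4, Tyr6, Trp7, Phe8, Tyr10, Tyr11, Tyr12, Tyr14, Phe15, Trp16, Tyr19.

12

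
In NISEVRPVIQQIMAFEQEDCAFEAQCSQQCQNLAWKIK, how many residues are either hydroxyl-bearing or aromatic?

5

Hydroxyl-bearing: S, T, Y. Aromatic: F, W, Y.
Hydroxyl-bearing residues here: S3, S27 (2).
Aromatic residues here: F15, F22, W35 (3).
(Y belongs to both groups, but none appear in this sequence.) Total = 2 + 3 = 5.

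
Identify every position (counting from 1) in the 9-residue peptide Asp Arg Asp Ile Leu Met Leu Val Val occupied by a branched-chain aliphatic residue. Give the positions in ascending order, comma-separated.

4, 5, 7, 8, 9

V, L, and I make up the branched-chain aliphatic group.
Matching residues: Ile4, Leu5, Leu7, Val8, Val9.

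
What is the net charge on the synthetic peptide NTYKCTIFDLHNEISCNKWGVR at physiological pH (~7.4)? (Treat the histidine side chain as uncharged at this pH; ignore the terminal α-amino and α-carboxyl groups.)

At pH ~7.4 the Lys and Arg side chains are protonated (+1), the Asp and Glu side chains are deprotonated (−1), and with His taken as neutral all other side chains carry no charge.
Positive (K, R): K4, K18, R22 → +3.
Negative (D, E): D9, E13 → −2.
Net charge = (+3) + (−2) = +1.

+1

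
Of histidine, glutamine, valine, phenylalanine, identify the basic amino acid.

K, R, and H are the three residues with basic side chains (ε-amine, guanidinium, and imidazole respectively).
Of the listed options, only histidine belongs to this group.

histidine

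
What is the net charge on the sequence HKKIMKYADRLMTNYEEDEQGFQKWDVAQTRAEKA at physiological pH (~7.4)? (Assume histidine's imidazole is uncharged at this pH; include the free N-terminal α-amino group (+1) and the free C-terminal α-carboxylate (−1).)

Near pH 7.4, K and R contribute +1 each, D and E contribute −1 each, and every other side chain (His included, as stated) is uncharged.
Positive (K, R): K2, K3, K6, R10, K24, R31, K34 → +7.
Negative (D, E): D9, E16, E17, D18, E19, D26, E33 → −7.
The N-terminus (+1) and C-terminus (−1) cancel.
Net charge = (+7) + (−7) = 0.

0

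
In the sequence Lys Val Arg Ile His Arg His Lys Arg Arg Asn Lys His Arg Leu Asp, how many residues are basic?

K, R, and H are the three residues with basic side chains (ε-amine, guanidinium, and imidazole respectively).
Matching residues: Lys1, Arg3, His5, Arg6, His7, Lys8, Arg9, Arg10, Lys12, His13, Arg14.

11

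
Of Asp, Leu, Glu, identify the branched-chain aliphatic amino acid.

Valine (V), leucine (L), and isoleucine (I) are the branched-chain amino acids.
Of the listed options, only Leu belongs to this group.

Leu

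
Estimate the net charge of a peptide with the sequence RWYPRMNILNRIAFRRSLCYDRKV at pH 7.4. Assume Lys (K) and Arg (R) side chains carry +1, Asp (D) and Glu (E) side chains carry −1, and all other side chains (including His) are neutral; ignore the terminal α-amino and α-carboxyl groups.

+6

Positive (K, R): R1, R5, R11, R15, R16, R22, K23 → +7.
Negative (D, E): D21 → −1.
Net charge = (+7) + (−1) = +6.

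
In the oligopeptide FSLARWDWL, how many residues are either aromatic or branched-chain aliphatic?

5

Aromatic: F, W, Y. Branched-chain aliphatic: I, L, V.
Aromatic residues here: F1, W6, W8 (3).
Branched-chain aliphatic residues here: L3, L9 (2).
The two groups share no amino acid, so total = 3 + 2 = 5.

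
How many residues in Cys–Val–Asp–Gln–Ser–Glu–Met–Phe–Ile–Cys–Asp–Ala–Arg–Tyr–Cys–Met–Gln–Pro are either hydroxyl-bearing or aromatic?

Hydroxyl-bearing: S, T, Y. Aromatic: F, W, Y.
Hydroxyl-bearing residues here: Ser5, Tyr14 (2).
Aromatic residues here: Phe8, Tyr14 (2).
Y is in both groups, so the 1 Y residue must not be double-counted.
Total = 2 + 2 − 1 = 3.

3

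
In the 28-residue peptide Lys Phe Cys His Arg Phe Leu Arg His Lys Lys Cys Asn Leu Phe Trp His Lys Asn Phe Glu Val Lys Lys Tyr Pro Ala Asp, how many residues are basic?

11

Lysine (K), arginine (R), and histidine (H) have basic, nitrogen-containing side chains.
Matching residues: Lys1, His4, Arg5, Arg8, His9, Lys10, Lys11, His17, Lys18, Lys23, Lys24.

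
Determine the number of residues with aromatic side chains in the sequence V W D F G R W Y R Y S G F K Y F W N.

Phenylalanine (F), tryptophan (W), and tyrosine (Y) have aromatic ring side chains.
Matching residues: W2, F4, W7, Y8, Y10, F13, Y15, F16, W17.

9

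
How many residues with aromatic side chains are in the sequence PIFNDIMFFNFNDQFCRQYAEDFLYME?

F, W, and Y each carry an aromatic ring on the side chain.
Matching residues: F3, F8, F9, F11, F15, Y19, F23, Y25.

8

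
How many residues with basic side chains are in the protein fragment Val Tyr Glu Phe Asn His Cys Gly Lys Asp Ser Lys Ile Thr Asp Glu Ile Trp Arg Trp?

Lysine (K), arginine (R), and histidine (H) have basic, nitrogen-containing side chains.
Matching residues: His6, Lys9, Lys12, Arg19.

4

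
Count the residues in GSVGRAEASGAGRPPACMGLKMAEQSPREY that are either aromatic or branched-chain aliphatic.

3

Aromatic: F, W, Y. Branched-chain aliphatic: I, L, V.
Aromatic residues here: Y30 (1).
Branched-chain aliphatic residues here: V3, L20 (2).
The two groups share no amino acid, so total = 1 + 2 = 3.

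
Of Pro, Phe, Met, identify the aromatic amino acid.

Phe

Phenylalanine (F), tryptophan (W), and tyrosine (Y) have aromatic ring side chains.
Of the listed options, only Phe belongs to this group.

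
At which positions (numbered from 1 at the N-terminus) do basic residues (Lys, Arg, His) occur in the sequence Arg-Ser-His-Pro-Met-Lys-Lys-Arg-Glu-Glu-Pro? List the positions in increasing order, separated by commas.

Matching residues: Arg1, His3, Lys6, Lys7, Arg8.

1, 3, 6, 7, 8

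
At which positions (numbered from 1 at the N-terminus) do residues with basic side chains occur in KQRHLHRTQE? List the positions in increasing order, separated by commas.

1, 3, 4, 6, 7

The basic amino acids are Lys (K), Arg (R), and His (H).
Matching residues: K1, R3, H4, H6, R7.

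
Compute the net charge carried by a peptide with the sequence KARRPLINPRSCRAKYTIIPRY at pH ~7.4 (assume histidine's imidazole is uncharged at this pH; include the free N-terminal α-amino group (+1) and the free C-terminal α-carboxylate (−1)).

At pH ~7.4 the Lys and Arg side chains are protonated (+1), the Asp and Glu side chains are deprotonated (−1), and with His taken as neutral all other side chains carry no charge.
Positive (K, R): K1, R3, R4, R10, R13, K15, R21 → +7.
Negative (D, E): none → −0.
The N-terminus (+1) and C-terminus (−1) cancel.
Net charge = (+7) + (−0) = +7.

+7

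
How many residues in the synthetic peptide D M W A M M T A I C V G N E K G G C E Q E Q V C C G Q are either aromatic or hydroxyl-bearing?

2

Aromatic: F, W, Y. Hydroxyl-bearing: S, T, Y.
Aromatic residues here: W3 (1).
Hydroxyl-bearing residues here: T7 (1).
(Y belongs to both groups, but none appear in this sequence.) Total = 1 + 1 = 2.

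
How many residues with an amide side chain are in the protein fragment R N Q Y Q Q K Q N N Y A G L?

7

Asparagine (N) and glutamine (Q) have uncharged amide side chains.
Matching residues: N2, Q3, Q5, Q6, Q8, N9, N10.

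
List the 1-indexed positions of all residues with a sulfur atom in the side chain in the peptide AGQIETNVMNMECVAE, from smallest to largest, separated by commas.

9, 11, 13

The sulfur-bearing residues are cysteine (–SH) and methionine (–S–CH₃).
Matching residues: M9, M11, C13.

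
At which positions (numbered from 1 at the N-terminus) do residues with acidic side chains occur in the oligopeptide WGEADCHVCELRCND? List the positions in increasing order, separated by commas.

3, 5, 10, 15

The acidic residues are Asp (D) and Glu (E), whose side chains end in a carboxylate group.
Matching residues: E3, D5, E10, D15.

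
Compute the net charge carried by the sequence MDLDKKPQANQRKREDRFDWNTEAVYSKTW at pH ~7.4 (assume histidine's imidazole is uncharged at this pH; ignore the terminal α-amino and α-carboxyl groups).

Near pH 7.4, K and R contribute +1 each, D and E contribute −1 each, and every other side chain (His included, as stated) is uncharged.
Positive (K, R): K5, K6, R12, K13, R14, R17, K28 → +7.
Negative (D, E): D2, D4, E15, D16, D19, E23 → −6.
Net charge = (+7) + (−6) = +1.

+1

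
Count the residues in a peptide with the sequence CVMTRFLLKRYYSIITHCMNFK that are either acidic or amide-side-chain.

Acidic: D, E. Amide-side-chain: N, Q.
Acidic residues here: none (0).
Amide-side-chain residues here: N20 (1).
The two groups share no amino acid, so total = 0 + 1 = 1.

1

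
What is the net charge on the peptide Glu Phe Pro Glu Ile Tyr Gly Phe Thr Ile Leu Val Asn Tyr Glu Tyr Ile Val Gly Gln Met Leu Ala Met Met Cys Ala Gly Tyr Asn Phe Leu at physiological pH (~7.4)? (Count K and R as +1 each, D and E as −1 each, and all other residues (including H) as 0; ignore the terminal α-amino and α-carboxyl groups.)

-3

Positive (K, R): none → +0.
Negative (D, E): Glu1, Glu4, Glu15 → −3.
Net charge = (+0) + (−3) = −3.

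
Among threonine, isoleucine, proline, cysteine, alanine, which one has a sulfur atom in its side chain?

cysteine

The sulfur-bearing residues are cysteine (–SH) and methionine (–S–CH₃).
Of the listed options, only cysteine belongs to this group.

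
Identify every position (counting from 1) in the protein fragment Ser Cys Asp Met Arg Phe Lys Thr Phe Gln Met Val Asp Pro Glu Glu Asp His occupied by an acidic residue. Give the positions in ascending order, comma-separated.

Only D (aspartate) and E (glutamate) carry a side-chain carboxylic acid.
Matching residues: Asp3, Asp13, Glu15, Glu16, Asp17.

3, 13, 15, 16, 17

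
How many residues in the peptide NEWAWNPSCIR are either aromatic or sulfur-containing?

3

Aromatic: F, W, Y. Sulfur-containing: C, M.
Aromatic residues here: W3, W5 (2).
Sulfur-containing residues here: C9 (1).
The two groups share no amino acid, so total = 2 + 1 = 3.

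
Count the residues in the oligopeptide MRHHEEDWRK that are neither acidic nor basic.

Acidic: D, E. Basic: K, R, H. All other residues are neither.
Matching residues: M1, W8.

2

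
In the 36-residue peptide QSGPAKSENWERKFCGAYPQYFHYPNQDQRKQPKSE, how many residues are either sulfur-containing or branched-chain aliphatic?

1

Sulfur-containing: C, M. Branched-chain aliphatic: I, L, V.
Sulfur-containing residues here: C15 (1).
Branched-chain aliphatic residues here: none (0).
The two groups share no amino acid, so total = 1 + 0 = 1.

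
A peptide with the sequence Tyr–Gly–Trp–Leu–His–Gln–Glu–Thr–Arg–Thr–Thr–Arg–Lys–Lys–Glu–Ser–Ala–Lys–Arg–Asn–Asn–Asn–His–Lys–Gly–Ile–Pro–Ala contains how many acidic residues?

Aspartate (D) and glutamate (E) have carboxylic-acid side chains and are the acidic amino acids.
Matching residues: Glu7, Glu15.

2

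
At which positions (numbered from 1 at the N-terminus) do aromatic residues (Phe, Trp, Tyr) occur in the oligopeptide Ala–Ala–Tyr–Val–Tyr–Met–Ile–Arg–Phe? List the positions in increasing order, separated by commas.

3, 5, 9

Matching residues: Tyr3, Tyr5, Phe9.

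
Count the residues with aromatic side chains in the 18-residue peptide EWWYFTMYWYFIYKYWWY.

The aromatic amino acids are Phe (F, benzyl), Trp (W, indole), and Tyr (Y, phenol).
Matching residues: W2, W3, Y4, F5, Y8, W9, Y10, F11, Y13, Y15, W16, W17, Y18.

13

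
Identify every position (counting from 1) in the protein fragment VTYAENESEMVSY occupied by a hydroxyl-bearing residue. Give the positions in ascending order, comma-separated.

The –OH-bearing residues are Ser, Thr (aliphatic alcohols), and Tyr (phenol).
Matching residues: T2, Y3, S8, S12, Y13.

2, 3, 8, 12, 13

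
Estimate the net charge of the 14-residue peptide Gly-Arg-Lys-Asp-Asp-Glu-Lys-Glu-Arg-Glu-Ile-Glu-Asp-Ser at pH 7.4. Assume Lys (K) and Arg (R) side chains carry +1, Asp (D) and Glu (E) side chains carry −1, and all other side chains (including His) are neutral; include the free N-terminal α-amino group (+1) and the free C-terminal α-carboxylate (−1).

-3

Positive (K, R): Arg2, Lys3, Lys7, Arg9 → +4.
Negative (D, E): Asp4, Asp5, Glu6, Glu8, Glu10, Glu12, Asp13 → −7.
The N-terminus (+1) and C-terminus (−1) cancel.
Net charge = (+4) + (−7) = −3.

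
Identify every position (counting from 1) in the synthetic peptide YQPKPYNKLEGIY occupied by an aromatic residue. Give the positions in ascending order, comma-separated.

The aromatic amino acids are Phe (F, benzyl), Trp (W, indole), and Tyr (Y, phenol).
Matching residues: Y1, Y6, Y13.

1, 6, 13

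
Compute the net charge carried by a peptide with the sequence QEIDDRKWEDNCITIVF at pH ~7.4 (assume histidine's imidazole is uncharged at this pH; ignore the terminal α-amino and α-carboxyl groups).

-3

The side chains ionized at physiological pH are Lys/Arg (+1) and Asp/Glu (−1); with His treated as neutral, nothing else contributes.
Positive (K, R): R6, K7 → +2.
Negative (D, E): E2, D4, D5, E9, D10 → −5.
Net charge = (+2) + (−5) = −3.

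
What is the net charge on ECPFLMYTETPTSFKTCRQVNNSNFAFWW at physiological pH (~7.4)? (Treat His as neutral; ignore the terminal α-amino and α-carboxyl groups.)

The side chains ionized at physiological pH are Lys/Arg (+1) and Asp/Glu (−1); with His treated as neutral, nothing else contributes.
Positive (K, R): K15, R18 → +2.
Negative (D, E): E1, E9 → −2.
Net charge = (+2) + (−2) = 0.

0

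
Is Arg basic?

Yes

K, R, and H are the three residues with basic side chains (ε-amine, guanidinium, and imidazole respectively).
Arginine is in this group.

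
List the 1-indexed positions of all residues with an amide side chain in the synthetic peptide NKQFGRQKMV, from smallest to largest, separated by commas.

Asparagine (N) and glutamine (Q) have uncharged amide side chains.
Matching residues: N1, Q3, Q7.

1, 3, 7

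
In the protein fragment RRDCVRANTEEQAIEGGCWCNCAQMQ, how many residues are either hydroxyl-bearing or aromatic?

2

Hydroxyl-bearing: S, T, Y. Aromatic: F, W, Y.
Hydroxyl-bearing residues here: T9 (1).
Aromatic residues here: W19 (1).
(Y belongs to both groups, but none appear in this sequence.) Total = 1 + 1 = 2.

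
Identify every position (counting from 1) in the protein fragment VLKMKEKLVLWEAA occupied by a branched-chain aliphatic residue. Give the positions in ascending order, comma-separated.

Valine (V), leucine (L), and isoleucine (I) are the branched-chain amino acids.
Matching residues: V1, L2, L8, V9, L10.

1, 2, 8, 9, 10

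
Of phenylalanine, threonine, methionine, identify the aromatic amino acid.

phenylalanine

F, W, and Y each carry an aromatic ring on the side chain.
Of the listed options, only phenylalanine belongs to this group.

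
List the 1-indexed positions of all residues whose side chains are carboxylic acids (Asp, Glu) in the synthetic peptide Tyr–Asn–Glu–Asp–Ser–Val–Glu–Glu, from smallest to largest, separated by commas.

Matching residues: Glu3, Asp4, Glu7, Glu8.

3, 4, 7, 8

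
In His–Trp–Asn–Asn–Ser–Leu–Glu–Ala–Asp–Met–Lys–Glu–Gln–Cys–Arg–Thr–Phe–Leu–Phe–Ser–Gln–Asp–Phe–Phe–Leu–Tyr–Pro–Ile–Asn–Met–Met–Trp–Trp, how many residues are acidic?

4

Only D (aspartate) and E (glutamate) carry a side-chain carboxylic acid.
Matching residues: Glu7, Asp9, Glu12, Asp22.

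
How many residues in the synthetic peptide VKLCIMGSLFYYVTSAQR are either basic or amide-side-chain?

3

Basic: H, K, R. Amide-side-chain: N, Q.
Basic residues here: K2, R18 (2).
Amide-side-chain residues here: Q17 (1).
The two groups share no amino acid, so total = 2 + 1 = 3.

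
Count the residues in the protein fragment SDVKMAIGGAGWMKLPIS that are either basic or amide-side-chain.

2

Basic: H, K, R. Amide-side-chain: N, Q.
Basic residues here: K4, K14 (2).
Amide-side-chain residues here: none (0).
The two groups share no amino acid, so total = 2 + 0 = 2.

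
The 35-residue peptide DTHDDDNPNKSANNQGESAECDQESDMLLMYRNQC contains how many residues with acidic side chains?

9

Aspartate (D) and glutamate (E) have carboxylic-acid side chains and are the acidic amino acids.
Matching residues: D1, D4, D5, D6, E17, E20, D22, E24, D26.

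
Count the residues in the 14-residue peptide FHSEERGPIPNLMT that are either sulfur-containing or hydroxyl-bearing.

Sulfur-containing: C, M. Hydroxyl-bearing: S, T, Y.
Sulfur-containing residues here: M13 (1).
Hydroxyl-bearing residues here: S3, T14 (2).
The two groups share no amino acid, so total = 1 + 2 = 3.

3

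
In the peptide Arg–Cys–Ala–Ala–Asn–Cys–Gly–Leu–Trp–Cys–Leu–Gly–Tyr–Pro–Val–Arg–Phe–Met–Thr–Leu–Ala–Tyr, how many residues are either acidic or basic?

Acidic: D, E. Basic: H, K, R.
Acidic residues here: none (0).
Basic residues here: Arg1, Arg16 (2).
The two groups share no amino acid, so total = 0 + 2 = 2.

2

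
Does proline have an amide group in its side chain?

No

Only N (asparagine) and Q (glutamine) carry a side-chain carboxamide.
Proline is not in this group.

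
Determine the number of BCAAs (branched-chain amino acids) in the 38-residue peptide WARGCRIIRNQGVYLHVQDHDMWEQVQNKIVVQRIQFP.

V, L, and I make up the branched-chain aliphatic group.
Matching residues: I7, I8, V13, L15, V17, V26, I30, V31, V32, I35.

10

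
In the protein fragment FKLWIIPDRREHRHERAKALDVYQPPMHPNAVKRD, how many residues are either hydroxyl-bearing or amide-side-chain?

Hydroxyl-bearing: S, T, Y. Amide-side-chain: N, Q.
Hydroxyl-bearing residues here: Y23 (1).
Amide-side-chain residues here: Q24, N30 (2).
The two groups share no amino acid, so total = 1 + 2 = 3.

3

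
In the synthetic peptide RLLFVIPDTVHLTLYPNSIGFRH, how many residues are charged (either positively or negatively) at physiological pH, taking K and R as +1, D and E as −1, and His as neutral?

Charged side chains at pH ~7.4: K, R (positive); D, E (negative).
Matching residues: R1, D8, R22.

3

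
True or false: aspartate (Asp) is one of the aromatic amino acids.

False

Phenylalanine (F), tryptophan (W), and tyrosine (Y) have aromatic ring side chains.
Aspartate is not in this group.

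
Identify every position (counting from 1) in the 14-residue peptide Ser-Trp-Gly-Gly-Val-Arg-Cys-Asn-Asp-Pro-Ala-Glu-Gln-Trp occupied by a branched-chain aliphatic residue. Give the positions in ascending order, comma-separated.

V, L, and I make up the branched-chain aliphatic group.
Matching residues: Val5.

5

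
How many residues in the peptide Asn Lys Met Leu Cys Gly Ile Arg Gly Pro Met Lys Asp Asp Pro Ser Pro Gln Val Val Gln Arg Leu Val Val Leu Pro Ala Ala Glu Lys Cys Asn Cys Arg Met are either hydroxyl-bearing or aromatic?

Hydroxyl-bearing: S, T, Y. Aromatic: F, W, Y.
Hydroxyl-bearing residues here: Ser16 (1).
Aromatic residues here: none (0).
(Y belongs to both groups, but none appear in this sequence.) Total = 1 + 0 = 1.

1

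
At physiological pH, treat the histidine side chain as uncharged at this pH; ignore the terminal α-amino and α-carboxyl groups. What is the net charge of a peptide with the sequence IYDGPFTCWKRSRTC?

At pH ~7.4 the Lys and Arg side chains are protonated (+1), the Asp and Glu side chains are deprotonated (−1), and with His taken as neutral all other side chains carry no charge.
Positive (K, R): K10, R11, R13 → +3.
Negative (D, E): D3 → −1.
Net charge = (+3) + (−1) = +2.

+2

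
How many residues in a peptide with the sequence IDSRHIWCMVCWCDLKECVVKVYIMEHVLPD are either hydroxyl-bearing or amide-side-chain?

Hydroxyl-bearing: S, T, Y. Amide-side-chain: N, Q.
Hydroxyl-bearing residues here: S3, Y23 (2).
Amide-side-chain residues here: none (0).
The two groups share no amino acid, so total = 2 + 0 = 2.

2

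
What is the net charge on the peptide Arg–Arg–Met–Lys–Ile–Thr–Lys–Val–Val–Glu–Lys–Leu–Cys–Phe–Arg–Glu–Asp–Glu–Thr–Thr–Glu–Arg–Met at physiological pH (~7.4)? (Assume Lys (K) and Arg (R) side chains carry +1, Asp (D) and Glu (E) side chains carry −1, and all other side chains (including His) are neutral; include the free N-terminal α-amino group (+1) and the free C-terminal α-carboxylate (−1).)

Positive (K, R): Arg1, Arg2, Lys4, Lys7, Lys11, Arg15, Arg22 → +7.
Negative (D, E): Glu10, Glu16, Asp17, Glu18, Glu21 → −5.
The N-terminus (+1) and C-terminus (−1) cancel.
Net charge = (+7) + (−5) = +2.

+2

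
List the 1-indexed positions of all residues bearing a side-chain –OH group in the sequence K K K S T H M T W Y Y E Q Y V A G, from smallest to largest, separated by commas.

The –OH-bearing residues are Ser, Thr (aliphatic alcohols), and Tyr (phenol).
Matching residues: S4, T5, T8, Y10, Y11, Y14.

4, 5, 8, 10, 11, 14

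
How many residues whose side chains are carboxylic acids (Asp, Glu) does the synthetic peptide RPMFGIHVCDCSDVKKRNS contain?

Matching residues: D10, D13.

2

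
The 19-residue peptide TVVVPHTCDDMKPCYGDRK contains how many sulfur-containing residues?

Only Cys (C) and Met (M) have a sulfur atom in the side chain.
Matching residues: C8, M11, C14.

3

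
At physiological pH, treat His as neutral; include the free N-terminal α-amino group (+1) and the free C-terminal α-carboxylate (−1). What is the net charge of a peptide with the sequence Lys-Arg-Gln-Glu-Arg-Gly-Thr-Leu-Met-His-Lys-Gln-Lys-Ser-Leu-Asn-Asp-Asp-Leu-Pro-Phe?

Near pH 7.4, K and R contribute +1 each, D and E contribute −1 each, and every other side chain (His included, as stated) is uncharged.
Positive (K, R): Lys1, Arg2, Arg5, Lys11, Lys13 → +5.
Negative (D, E): Glu4, Asp17, Asp18 → −3.
The N-terminus (+1) and C-terminus (−1) cancel.
Net charge = (+5) + (−3) = +2.

+2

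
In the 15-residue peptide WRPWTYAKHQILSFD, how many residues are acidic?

Only D (aspartate) and E (glutamate) carry a side-chain carboxylic acid.
Matching residues: D15.

1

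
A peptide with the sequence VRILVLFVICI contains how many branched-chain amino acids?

8

Valine (V), leucine (L), and isoleucine (I) are the branched-chain amino acids.
Matching residues: V1, I3, L4, V5, L6, V8, I9, I11.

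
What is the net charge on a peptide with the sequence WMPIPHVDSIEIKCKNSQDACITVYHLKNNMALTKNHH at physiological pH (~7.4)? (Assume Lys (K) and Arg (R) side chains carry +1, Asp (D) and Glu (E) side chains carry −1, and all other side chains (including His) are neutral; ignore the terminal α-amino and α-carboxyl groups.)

Positive (K, R): K13, K15, K28, K35 → +4.
Negative (D, E): D8, E11, D19 → −3.
Net charge = (+4) + (−3) = +1.

+1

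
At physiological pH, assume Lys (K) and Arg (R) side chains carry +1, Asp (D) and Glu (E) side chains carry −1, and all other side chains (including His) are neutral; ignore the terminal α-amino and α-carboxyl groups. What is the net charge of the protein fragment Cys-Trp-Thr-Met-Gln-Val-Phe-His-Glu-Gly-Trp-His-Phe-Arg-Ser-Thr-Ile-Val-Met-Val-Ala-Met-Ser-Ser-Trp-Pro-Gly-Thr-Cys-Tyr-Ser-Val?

0

Positive (K, R): Arg14 → +1.
Negative (D, E): Glu9 → −1.
Net charge = (+1) + (−1) = 0.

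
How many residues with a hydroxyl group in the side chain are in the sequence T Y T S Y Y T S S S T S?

S, T, and Y are the three residues with a side-chain hydroxyl.
Matching residues: T1, Y2, T3, S4, Y5, Y6, T7, S8, S9, S10, T11, S12.

12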